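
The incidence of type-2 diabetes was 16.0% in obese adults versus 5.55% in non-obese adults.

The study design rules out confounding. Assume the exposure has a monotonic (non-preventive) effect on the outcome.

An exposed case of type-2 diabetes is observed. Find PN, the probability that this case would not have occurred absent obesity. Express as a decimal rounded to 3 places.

PN ≈ 0.653

p₁ = 0.16, p₀ = 0.0555.
Under exogeneity and monotonicity, PN = (p₁ − p₀) / p₁.
PN = (0.16 − 0.0555) / 0.16 = 0.1045 / 0.16 ≈ 0.6531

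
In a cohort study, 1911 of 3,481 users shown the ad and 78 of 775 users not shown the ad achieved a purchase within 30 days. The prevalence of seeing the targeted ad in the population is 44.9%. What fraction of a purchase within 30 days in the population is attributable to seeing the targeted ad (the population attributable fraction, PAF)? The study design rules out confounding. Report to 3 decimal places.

PAF ≈ 0.667

p₁ = P(outcome | exposed) = 1911/3481 = 0.54898
p₀ = P(outcome | unexposed) = 78/775 = 0.10065
Overall risk P(Y=1) = π·p₁ + (1−π)·p₀ = 0.449×0.54898 + 0.551×0.10065 = 0.30195.
Under exogeneity, PAF = [P(Y=1) − p₀] / P(Y=1).
PAF = (0.30195 − 0.10065) / 0.30195 ≈ 0.6667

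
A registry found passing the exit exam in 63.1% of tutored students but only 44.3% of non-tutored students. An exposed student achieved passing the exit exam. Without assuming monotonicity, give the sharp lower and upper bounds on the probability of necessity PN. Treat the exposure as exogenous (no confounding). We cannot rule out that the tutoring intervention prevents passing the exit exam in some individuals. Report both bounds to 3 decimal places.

p₁ = 0.631, p₀ = 0.443.
Under exogeneity alone the bounds on PN are max{0,(p₁−p₀)/p₁} ≤ PN ≤ min{1,(1−p₀)/p₁}.
  lower = (p₁ − p₀)/p₁ = 0.188 / 0.631 ≈ 0.2979
  upper = min{1, (1 − p₀)/p₁} = 0.557 / 0.631 ≈ 0.8827

0.298 ≤ PN ≤ 0.883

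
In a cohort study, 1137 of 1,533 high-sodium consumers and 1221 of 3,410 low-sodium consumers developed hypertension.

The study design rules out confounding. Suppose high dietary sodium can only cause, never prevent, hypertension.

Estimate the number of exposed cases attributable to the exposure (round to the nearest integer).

p₁ = P(outcome | exposed) = 1137/1533 = 0.74168
p₀ = P(outcome | unexposed) = 1221/3410 = 0.35806
PN = (p₁ − p₀)/p₁ = (0.74168 − 0.35806) / 0.74168 ≈ 0.51723.
Attributable cases ≈ PN × (exposed cases) = 0.51723 × 1137 ≈ 588.09.

about 588 cases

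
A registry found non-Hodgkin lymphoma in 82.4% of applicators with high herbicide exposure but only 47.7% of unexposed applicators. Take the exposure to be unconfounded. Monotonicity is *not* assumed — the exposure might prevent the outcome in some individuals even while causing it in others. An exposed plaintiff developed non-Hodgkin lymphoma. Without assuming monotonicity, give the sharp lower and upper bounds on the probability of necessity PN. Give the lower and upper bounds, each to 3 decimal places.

p₁ = 0.824, p₀ = 0.477.
Under exogeneity alone the bounds on PN are max{0,(p₁−p₀)/p₁} ≤ PN ≤ min{1,(1−p₀)/p₁}.
  lower = (p₁ − p₀)/p₁ = 0.347 / 0.824 ≈ 0.4211
  upper = min{1, (1 − p₀)/p₁} = 0.523 / 0.824 ≈ 0.6347

0.421 ≤ PN ≤ 0.635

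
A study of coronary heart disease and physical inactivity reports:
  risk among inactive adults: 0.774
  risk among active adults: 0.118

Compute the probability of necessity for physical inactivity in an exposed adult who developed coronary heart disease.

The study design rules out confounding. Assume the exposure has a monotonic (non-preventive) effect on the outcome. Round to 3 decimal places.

PN ≈ 0.848

Let p₁ = 0.774, p₀ = 0.118.
Under exogeneity and monotonicity, PN = (p₁ − p₀) / p₁.
PN = (0.774 − 0.118) / 0.774 = 0.656 / 0.774 ≈ 0.8475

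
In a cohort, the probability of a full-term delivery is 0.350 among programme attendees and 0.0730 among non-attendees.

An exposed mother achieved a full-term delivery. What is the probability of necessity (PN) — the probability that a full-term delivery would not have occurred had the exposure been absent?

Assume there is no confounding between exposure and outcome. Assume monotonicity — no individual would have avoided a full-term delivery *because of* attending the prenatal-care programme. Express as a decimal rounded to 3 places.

Let p₁ = 0.35, p₀ = 0.073.
Under exogeneity and monotonicity, PN = (p₁ − p₀) / p₁.
PN = (0.35 − 0.073) / 0.35 = 0.277 / 0.35 ≈ 0.7914

PN ≈ 0.791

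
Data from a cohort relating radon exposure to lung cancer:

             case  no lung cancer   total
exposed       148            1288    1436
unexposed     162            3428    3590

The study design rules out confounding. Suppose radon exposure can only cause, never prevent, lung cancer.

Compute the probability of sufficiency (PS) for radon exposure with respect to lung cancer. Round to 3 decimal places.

PS ≈ 0.061

p₁ = P(outcome | exposed) = 148/1436 = 0.10306
p₀ = P(outcome | unexposed) = 162/3590 = 0.045125
Under exogeneity and monotonicity, PS = (p₁ − p₀)/(1 − p₀).
PS = (0.10306 − 0.045125) / 0.95487 ≈ 0.0607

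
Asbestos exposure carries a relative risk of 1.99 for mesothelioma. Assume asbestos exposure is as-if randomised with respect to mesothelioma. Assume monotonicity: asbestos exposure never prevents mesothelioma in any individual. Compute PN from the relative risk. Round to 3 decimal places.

PN ≈ 0.497

Under exogeneity and monotonicity, PN = (RR − 1) / RR = 1 − 1/RR.
PN = (1.99 − 1) / 1.99 = 0.99 / 1.99 ≈ 0.4975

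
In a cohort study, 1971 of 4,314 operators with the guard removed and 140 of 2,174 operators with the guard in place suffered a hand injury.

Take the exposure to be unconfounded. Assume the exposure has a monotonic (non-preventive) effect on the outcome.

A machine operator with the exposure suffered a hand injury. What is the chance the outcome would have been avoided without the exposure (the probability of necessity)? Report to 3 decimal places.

p₁ = P(outcome | exposed) = 1971/4314 = 0.45688
p₀ = P(outcome | unexposed) = 140/2174 = 0.064397
Under exogeneity and monotonicity, PN = (p₁ − p₀) / p₁.
PN = (0.45688 − 0.064397) / 0.45688 = 0.39249 / 0.45688 ≈ 0.8591

PN ≈ 0.859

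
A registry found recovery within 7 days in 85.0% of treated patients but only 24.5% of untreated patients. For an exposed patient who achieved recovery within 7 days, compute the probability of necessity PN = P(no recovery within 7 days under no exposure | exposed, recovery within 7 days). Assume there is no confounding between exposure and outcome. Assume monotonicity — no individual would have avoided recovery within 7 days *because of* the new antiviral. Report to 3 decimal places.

PN ≈ 0.712

p₁ = 0.85, p₀ = 0.245.
Under exogeneity and monotonicity, PN = (p₁ − p₀) / p₁.
PN = (0.85 − 0.245) / 0.85 = 0.605 / 0.85 ≈ 0.7118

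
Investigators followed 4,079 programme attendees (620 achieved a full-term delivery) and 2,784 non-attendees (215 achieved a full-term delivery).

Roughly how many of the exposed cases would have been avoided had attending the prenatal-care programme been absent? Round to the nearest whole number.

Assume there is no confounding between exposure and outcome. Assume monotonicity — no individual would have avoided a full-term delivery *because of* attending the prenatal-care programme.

p₁ = P(outcome | exposed) = 620/4079 = 0.152
p₀ = P(outcome | unexposed) = 215/2784 = 0.077227
PN = (p₁ − p₀)/p₁ = (0.152 − 0.077227) / 0.152 ≈ 0.49192.
Attributable cases ≈ PN × (exposed cases) = 0.49192 × 620 ≈ 304.99.

about 305 cases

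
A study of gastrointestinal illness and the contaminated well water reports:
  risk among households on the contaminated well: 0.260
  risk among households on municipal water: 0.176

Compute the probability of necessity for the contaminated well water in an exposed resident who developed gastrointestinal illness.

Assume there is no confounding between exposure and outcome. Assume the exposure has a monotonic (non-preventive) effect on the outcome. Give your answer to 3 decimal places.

Let p₁ = 0.26, p₀ = 0.176.
Under exogeneity and monotonicity, PN = (p₁ − p₀) / p₁.
PN = (0.26 − 0.176) / 0.26 = 0.084 / 0.26 ≈ 0.3231

PN ≈ 0.323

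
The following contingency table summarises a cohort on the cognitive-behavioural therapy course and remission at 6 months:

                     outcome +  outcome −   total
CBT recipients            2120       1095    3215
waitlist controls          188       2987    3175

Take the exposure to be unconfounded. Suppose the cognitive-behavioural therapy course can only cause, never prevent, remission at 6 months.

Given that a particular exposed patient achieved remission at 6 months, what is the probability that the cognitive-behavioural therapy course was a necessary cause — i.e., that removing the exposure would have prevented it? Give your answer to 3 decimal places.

PN ≈ 0.910

p₁ = P(outcome | exposed) = 2120/3215 = 0.65941
p₀ = P(outcome | unexposed) = 188/3175 = 0.059213
Under exogeneity and monotonicity, PN = (p₁ − p₀)/p₁.
PN = (0.65941 − 0.059213) / 0.65941 ≈ 0.9102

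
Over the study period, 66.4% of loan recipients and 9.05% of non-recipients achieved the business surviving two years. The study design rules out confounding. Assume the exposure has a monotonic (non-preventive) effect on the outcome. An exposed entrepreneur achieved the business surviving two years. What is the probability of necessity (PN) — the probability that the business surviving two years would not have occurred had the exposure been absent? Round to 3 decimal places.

p₁ = 0.664, p₀ = 0.0905.
Under exogeneity and monotonicity, PN = (p₁ − p₀) / p₁.
PN = (0.664 − 0.0905) / 0.664 = 0.5735 / 0.664 ≈ 0.8637

PN ≈ 0.864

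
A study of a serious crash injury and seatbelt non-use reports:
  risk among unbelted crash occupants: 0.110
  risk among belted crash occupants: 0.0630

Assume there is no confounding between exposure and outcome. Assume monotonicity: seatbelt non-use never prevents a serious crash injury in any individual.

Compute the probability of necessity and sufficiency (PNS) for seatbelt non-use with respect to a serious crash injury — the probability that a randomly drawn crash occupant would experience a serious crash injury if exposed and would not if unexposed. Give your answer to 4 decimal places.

PNS ≈ 0.0470

Let p₁ = 0.11, p₀ = 0.063.
Under exogeneity and monotonicity, PNS = p₁ − p₀.
PNS = 0.11 − 0.063 = 0.047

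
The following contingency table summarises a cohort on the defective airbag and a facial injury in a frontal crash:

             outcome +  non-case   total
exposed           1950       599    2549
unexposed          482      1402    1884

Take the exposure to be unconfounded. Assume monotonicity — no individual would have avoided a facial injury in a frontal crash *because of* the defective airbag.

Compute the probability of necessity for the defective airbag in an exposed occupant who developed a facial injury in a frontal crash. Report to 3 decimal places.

PN ≈ 0.666

p₁ = P(outcome | exposed) = 1950/2549 = 0.76501
p₀ = P(outcome | unexposed) = 482/1884 = 0.25584
Under exogeneity and monotonicity, PN = (p₁ − p₀)/p₁.
PN = (0.76501 − 0.25584) / 0.76501 ≈ 0.6656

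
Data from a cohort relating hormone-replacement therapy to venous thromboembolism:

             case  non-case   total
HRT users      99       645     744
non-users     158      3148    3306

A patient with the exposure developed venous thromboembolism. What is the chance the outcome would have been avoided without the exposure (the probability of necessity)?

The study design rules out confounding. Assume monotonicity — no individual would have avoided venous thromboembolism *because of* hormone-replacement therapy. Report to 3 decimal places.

PN ≈ 0.641

p₁ = P(outcome | exposed) = 99/744 = 0.13306
p₀ = P(outcome | unexposed) = 158/3306 = 0.047792
Under exogeneity and monotonicity, PN = (p₁ − p₀)/p₁.
PN = (0.13306 − 0.047792) / 0.13306 ≈ 0.6408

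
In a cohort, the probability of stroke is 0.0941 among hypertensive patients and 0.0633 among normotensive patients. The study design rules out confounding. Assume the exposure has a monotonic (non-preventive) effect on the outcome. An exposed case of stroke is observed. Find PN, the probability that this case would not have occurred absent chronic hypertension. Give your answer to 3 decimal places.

Let p₁ = 0.0941, p₀ = 0.0633.
Under exogeneity and monotonicity, PN = (p₁ − p₀) / p₁.
PN = (0.0941 − 0.0633) / 0.0941 = 0.0308 / 0.0941 ≈ 0.3273

PN ≈ 0.327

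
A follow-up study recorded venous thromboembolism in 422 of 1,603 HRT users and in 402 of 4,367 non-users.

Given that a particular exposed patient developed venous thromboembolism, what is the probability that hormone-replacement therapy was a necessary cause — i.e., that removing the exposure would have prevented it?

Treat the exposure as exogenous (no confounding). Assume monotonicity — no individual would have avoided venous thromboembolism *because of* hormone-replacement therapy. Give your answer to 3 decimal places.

p₁ = P(outcome | exposed) = 422/1603 = 0.26326
p₀ = P(outcome | unexposed) = 402/4367 = 0.092054
Under exogeneity and monotonicity, PN = (p₁ − p₀) / p₁.
PN = (0.26326 − 0.092054) / 0.26326 = 0.1712 / 0.26326 ≈ 0.6503

PN ≈ 0.650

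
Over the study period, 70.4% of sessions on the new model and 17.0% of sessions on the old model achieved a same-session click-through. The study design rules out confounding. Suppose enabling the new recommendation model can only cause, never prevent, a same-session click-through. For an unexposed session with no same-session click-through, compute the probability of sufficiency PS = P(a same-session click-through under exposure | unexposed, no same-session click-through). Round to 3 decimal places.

PS ≈ 0.643

p₁ = 0.704, p₀ = 0.17.
Under exogeneity and monotonicity, PS = (p₁ − p₀) / (1 − p₀).
PS = (0.704 − 0.17) / (1 − 0.17) = 0.534 / 0.83 ≈ 0.6434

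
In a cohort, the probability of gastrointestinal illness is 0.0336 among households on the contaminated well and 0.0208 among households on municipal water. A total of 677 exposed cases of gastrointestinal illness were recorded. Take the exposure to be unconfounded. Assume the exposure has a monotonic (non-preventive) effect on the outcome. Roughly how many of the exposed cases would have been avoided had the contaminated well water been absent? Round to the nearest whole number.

Let p₁ = 0.0336, p₀ = 0.0208.
PN = (p₁ − p₀)/p₁ = (0.0336 − 0.0208) / 0.0336 ≈ 0.38095.
Attributable cases ≈ PN × (exposed cases) = 0.38095 × 677 ≈ 257.90.

about 258 cases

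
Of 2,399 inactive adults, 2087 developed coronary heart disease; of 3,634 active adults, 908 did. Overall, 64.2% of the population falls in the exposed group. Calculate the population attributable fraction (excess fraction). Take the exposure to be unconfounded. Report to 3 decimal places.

p₁ = P(outcome | exposed) = 2087/2399 = 0.86995
p₀ = P(outcome | unexposed) = 908/3634 = 0.24986
Overall risk P(Y=1) = π·p₁ + (1−π)·p₀ = 0.642×0.86995 + 0.358×0.24986 = 0.64796.
Under exogeneity, PAF = [P(Y=1) − p₀] / P(Y=1).
PAF = (0.64796 − 0.24986) / 0.64796 ≈ 0.6144

PAF ≈ 0.614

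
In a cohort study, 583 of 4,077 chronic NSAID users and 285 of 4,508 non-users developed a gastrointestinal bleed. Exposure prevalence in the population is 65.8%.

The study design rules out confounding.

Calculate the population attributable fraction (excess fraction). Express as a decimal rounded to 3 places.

PAF ≈ 0.454

p₁ = P(outcome | exposed) = 583/4077 = 0.143
p₀ = P(outcome | unexposed) = 285/4508 = 0.063221
Overall risk P(Y=1) = π·p₁ + (1−π)·p₀ = 0.658×0.143 + 0.342×0.063221 = 0.11571.
Under exogeneity, PAF = [P(Y=1) − p₀] / P(Y=1).
PAF = (0.11571 − 0.063221) / 0.11571 ≈ 0.4536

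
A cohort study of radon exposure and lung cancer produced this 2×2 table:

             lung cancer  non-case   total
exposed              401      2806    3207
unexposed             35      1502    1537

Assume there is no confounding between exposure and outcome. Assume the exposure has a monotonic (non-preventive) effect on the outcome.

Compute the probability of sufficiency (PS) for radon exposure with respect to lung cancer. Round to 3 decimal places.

PS ≈ 0.105

p₁ = P(outcome | exposed) = 401/3207 = 0.12504
p₀ = P(outcome | unexposed) = 35/1537 = 0.022772
Under exogeneity and monotonicity, PS = (p₁ − p₀)/(1 − p₀).
PS = (0.12504 − 0.022772) / 0.97723 ≈ 0.1047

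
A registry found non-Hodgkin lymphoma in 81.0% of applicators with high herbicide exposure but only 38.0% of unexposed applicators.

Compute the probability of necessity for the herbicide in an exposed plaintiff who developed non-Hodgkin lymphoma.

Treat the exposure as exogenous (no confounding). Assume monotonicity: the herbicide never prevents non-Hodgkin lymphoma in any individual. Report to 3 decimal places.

PN ≈ 0.531

p₁ = 0.81, p₀ = 0.38.
Under exogeneity and monotonicity, PN = (p₁ − p₀) / p₁.
PN = (0.81 − 0.38) / 0.81 = 0.43 / 0.81 ≈ 0.5309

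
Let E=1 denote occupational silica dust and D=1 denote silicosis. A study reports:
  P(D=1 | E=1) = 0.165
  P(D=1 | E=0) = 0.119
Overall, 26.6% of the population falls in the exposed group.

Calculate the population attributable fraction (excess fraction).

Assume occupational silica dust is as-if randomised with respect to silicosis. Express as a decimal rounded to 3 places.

PAF ≈ 0.093

Let p₁ = 0.165, p₀ = 0.119.
Overall risk P(Y=1) = π·p₁ + (1−π)·p₀ = 0.266×0.165 + 0.734×0.119 = 0.13124.
Under exogeneity, PAF = [P(Y=1) − p₀] / P(Y=1).
PAF = (0.13124 − 0.119) / 0.13124 ≈ 0.0932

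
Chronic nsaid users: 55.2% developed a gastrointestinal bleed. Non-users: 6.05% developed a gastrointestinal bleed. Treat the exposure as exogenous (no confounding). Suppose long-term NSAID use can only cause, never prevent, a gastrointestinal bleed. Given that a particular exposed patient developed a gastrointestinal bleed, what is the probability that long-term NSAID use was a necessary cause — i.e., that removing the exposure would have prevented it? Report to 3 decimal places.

p₁ = 0.552, p₀ = 0.0605.
Under exogeneity and monotonicity, PN = (p₁ − p₀) / p₁.
PN = (0.552 − 0.0605) / 0.552 = 0.4915 / 0.552 ≈ 0.8904

PN ≈ 0.890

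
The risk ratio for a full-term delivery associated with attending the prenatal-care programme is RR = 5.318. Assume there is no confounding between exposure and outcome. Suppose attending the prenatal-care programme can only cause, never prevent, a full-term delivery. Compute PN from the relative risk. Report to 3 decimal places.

Under exogeneity and monotonicity, PN = (RR − 1) / RR = 1 − 1/RR.
PN = (5.318 − 1) / 5.318 = 4.318 / 5.318 ≈ 0.8120

PN ≈ 0.812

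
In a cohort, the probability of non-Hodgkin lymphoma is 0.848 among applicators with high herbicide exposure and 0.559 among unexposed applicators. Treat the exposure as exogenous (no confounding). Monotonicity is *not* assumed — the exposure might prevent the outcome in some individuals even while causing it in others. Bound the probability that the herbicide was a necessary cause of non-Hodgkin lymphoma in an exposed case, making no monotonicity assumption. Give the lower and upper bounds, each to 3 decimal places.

0.341 ≤ PN ≤ 0.520

Let p₁ = 0.848, p₀ = 0.559.
Under exogeneity alone the bounds on PN are max{0,(p₁−p₀)/p₁} ≤ PN ≤ min{1,(1−p₀)/p₁}.
  lower = (p₁ − p₀)/p₁ = 0.289 / 0.848 ≈ 0.3408
  upper = min{1, (1 − p₀)/p₁} = 0.441 / 0.848 ≈ 0.5200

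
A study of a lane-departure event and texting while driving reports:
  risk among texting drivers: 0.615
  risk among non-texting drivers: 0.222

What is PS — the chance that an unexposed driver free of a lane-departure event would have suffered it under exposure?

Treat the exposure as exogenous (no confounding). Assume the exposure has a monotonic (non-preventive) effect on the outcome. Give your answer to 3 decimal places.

PS ≈ 0.505

Let p₁ = 0.615, p₀ = 0.222.
Under exogeneity and monotonicity, PS = (p₁ − p₀) / (1 − p₀).
PS = (0.615 − 0.222) / (1 − 0.222) = 0.393 / 0.778 ≈ 0.5051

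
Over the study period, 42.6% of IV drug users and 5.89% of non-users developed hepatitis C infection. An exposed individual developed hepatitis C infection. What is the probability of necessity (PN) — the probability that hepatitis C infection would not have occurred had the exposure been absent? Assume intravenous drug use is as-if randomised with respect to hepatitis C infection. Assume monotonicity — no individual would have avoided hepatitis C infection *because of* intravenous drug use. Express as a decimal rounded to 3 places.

p₁ = 0.426, p₀ = 0.0589.
Under exogeneity and monotonicity, PN = (p₁ − p₀) / p₁.
PN = (0.426 − 0.0589) / 0.426 = 0.3671 / 0.426 ≈ 0.8617

PN ≈ 0.862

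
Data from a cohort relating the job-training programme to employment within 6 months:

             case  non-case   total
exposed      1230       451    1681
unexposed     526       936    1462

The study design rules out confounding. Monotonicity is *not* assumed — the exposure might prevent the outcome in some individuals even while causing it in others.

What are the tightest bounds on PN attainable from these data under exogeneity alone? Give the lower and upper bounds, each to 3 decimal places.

p₁ = P(outcome | exposed) = 1230/1681 = 0.73171
p₀ = P(outcome | unexposed) = 526/1462 = 0.35978
Under exogeneity alone the bounds on PN are max{0,(p₁−p₀)/p₁} ≤ PN ≤ min{1,(1−p₀)/p₁}.
  lower = (p₁ − p₀)/p₁ = 0.37193 / 0.73171 ≈ 0.5083
  upper = min{1, (1 − p₀)/p₁} = 0.64022 / 0.73171 ≈ 0.8750

0.508 ≤ PN ≤ 0.875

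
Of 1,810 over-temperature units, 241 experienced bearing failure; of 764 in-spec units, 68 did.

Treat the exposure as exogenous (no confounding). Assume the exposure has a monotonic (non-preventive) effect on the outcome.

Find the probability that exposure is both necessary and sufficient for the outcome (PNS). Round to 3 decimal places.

p₁ = P(outcome | exposed) = 241/1810 = 0.13315
p₀ = P(outcome | unexposed) = 68/764 = 0.089005
Under exogeneity and monotonicity, PNS = p₁ − p₀.
PNS = 0.13315 − 0.089005 = 0.044144

PNS ≈ 0.044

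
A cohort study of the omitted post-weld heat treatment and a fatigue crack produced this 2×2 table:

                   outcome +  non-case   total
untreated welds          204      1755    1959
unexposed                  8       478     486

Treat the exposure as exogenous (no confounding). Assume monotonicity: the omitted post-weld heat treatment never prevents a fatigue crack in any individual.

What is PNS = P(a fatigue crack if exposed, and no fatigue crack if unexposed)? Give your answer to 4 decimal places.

p₁ = P(outcome | exposed) = 204/1959 = 0.10413
p₀ = P(outcome | unexposed) = 8/486 = 0.016461
Under exogeneity and monotonicity, PNS = p₁ − p₀.
PNS = 0.10413 − 0.016461 = 0.087674

PNS ≈ 0.0877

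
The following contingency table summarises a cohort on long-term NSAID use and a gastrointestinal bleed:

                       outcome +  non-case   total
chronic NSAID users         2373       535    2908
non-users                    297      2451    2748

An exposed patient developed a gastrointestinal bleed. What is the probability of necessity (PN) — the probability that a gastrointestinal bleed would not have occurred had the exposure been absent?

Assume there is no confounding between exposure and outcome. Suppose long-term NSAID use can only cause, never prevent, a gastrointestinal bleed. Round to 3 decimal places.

p₁ = P(outcome | exposed) = 2373/2908 = 0.81602
p₀ = P(outcome | unexposed) = 297/2748 = 0.10808
Under exogeneity and monotonicity, PN = (p₁ − p₀) / p₁.
PN = (0.81602 − 0.10808) / 0.81602 = 0.70795 / 0.81602 ≈ 0.8676

PN ≈ 0.868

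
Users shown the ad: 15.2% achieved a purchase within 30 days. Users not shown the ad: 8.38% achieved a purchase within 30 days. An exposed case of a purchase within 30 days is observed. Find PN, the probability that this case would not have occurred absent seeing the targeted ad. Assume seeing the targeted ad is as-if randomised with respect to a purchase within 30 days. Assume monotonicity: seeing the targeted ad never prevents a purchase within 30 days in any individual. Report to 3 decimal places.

p₁ = 0.152, p₀ = 0.0838.
Under exogeneity and monotonicity, PN = (p₁ − p₀) / p₁.
PN = (0.152 − 0.0838) / 0.152 = 0.0682 / 0.152 ≈ 0.4487

PN ≈ 0.449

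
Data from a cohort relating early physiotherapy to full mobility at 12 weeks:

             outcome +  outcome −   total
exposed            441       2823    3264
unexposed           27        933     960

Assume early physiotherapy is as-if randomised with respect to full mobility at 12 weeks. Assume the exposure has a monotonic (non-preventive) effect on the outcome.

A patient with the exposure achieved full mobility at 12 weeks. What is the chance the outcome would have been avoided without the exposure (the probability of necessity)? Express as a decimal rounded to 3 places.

PN ≈ 0.792

p₁ = P(outcome | exposed) = 441/3264 = 0.13511
p₀ = P(outcome | unexposed) = 27/960 = 0.028125
Under exogeneity and monotonicity, PN = (p₁ − p₀)/p₁.
PN = (0.13511 − 0.028125) / 0.13511 ≈ 0.7918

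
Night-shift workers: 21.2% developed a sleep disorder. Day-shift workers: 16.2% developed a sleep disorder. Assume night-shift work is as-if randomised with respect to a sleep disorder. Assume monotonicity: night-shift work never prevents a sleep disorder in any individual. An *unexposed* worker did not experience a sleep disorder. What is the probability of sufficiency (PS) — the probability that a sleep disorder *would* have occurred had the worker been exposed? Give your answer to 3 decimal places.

p₁ = 0.212, p₀ = 0.162.
Under exogeneity and monotonicity, PS = (p₁ − p₀) / (1 − p₀).
PS = (0.212 − 0.162) / (1 − 0.162) = 0.05 / 0.838 ≈ 0.0597

PS ≈ 0.060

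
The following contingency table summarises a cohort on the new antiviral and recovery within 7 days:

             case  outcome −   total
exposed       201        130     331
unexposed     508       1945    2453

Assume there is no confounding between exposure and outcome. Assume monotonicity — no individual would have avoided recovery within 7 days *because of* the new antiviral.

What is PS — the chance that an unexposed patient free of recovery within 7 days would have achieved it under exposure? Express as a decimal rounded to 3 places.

p₁ = P(outcome | exposed) = 201/331 = 0.60725
p₀ = P(outcome | unexposed) = 508/2453 = 0.20709
Under exogeneity and monotonicity, PS = (p₁ − p₀) / (1 − p₀).
PS = (0.60725 − 0.20709) / (1 − 0.20709) = 0.40016 / 0.79291 ≈ 0.5047

PS ≈ 0.505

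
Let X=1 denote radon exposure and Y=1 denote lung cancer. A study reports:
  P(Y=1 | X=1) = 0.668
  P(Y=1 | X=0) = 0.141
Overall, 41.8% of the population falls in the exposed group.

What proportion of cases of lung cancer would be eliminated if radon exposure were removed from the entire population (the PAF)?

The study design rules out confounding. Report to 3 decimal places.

PAF ≈ 0.610

Let p₁ = 0.668, p₀ = 0.141.
Overall risk P(Y=1) = π·p₁ + (1−π)·p₀ = 0.418×0.668 + 0.582×0.141 = 0.36129.
Under exogeneity, PAF = [P(Y=1) − p₀] / P(Y=1).
PAF = (0.36129 − 0.141) / 0.36129 ≈ 0.6097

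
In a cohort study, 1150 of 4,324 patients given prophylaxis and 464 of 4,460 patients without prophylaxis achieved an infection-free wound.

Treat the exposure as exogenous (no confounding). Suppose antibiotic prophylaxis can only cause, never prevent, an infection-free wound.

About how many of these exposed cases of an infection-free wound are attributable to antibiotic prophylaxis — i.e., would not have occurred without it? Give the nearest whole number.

p₁ = P(outcome | exposed) = 1150/4324 = 0.26596
p₀ = P(outcome | unexposed) = 464/4460 = 0.10404
PN = (p₁ − p₀)/p₁ = (0.26596 − 0.10404) / 0.26596 ≈ 0.60883.
Attributable cases ≈ PN × (exposed cases) = 0.60883 × 1150 ≈ 700.15.

about 700 cases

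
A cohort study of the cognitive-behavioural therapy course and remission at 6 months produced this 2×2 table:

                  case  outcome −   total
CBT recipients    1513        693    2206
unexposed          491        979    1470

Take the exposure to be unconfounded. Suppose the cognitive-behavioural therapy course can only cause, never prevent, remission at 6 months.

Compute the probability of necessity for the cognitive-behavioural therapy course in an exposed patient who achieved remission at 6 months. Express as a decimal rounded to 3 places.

PN ≈ 0.513

p₁ = P(outcome | exposed) = 1513/2206 = 0.68586
p₀ = P(outcome | unexposed) = 491/1470 = 0.33401
Under exogeneity and monotonicity, PN = (p₁ − p₀)/p₁.
PN = (0.68586 − 0.33401) / 0.68586 ≈ 0.5130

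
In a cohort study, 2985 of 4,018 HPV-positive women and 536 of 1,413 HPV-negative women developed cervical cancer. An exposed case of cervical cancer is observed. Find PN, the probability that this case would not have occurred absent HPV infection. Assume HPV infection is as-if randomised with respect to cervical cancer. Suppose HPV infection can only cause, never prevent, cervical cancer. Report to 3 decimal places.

p₁ = P(outcome | exposed) = 2985/4018 = 0.74291
p₀ = P(outcome | unexposed) = 536/1413 = 0.37933
Under exogeneity and monotonicity, PN = (p₁ − p₀) / p₁.
PN = (0.74291 − 0.37933) / 0.74291 = 0.36357 / 0.74291 ≈ 0.4894

PN ≈ 0.489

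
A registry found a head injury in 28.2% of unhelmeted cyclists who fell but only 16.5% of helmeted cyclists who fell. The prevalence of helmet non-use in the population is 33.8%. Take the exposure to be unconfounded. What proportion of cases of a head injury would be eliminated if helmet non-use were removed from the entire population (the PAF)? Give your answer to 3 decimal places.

PAF ≈ 0.193

p₁ = 0.282, p₀ = 0.165.
Overall risk P(Y=1) = π·p₁ + (1−π)·p₀ = 0.338×0.282 + 0.662×0.165 = 0.20455.
Under exogeneity, PAF = [P(Y=1) − p₀] / P(Y=1).
PAF = (0.20455 − 0.165) / 0.20455 ≈ 0.1933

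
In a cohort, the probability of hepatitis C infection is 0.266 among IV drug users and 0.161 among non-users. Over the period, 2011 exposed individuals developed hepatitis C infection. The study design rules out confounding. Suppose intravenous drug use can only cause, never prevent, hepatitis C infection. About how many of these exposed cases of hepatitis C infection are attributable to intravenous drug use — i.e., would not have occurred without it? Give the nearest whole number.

about 794 cases

Let p₁ = 0.266, p₀ = 0.161.
PN = (p₁ − p₀)/p₁ = (0.266 − 0.161) / 0.266 ≈ 0.39474.
Attributable cases ≈ PN × (exposed cases) = 0.39474 × 2011 ≈ 793.82.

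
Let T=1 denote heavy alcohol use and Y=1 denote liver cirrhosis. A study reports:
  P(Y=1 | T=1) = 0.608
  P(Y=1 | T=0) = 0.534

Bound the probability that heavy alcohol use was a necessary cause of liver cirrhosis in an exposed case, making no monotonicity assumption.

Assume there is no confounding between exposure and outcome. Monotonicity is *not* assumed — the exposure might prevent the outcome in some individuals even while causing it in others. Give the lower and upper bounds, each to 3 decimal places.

Let p₁ = 0.608, p₀ = 0.534.
Under exogeneity alone the bounds on PN are max{0,(p₁−p₀)/p₁} ≤ PN ≤ min{1,(1−p₀)/p₁}.
  lower = (p₁ − p₀)/p₁ = 0.074 / 0.608 ≈ 0.1217
  upper = min{1, (1 − p₀)/p₁} = 0.466 / 0.608 ≈ 0.7664

0.122 ≤ PN ≤ 0.766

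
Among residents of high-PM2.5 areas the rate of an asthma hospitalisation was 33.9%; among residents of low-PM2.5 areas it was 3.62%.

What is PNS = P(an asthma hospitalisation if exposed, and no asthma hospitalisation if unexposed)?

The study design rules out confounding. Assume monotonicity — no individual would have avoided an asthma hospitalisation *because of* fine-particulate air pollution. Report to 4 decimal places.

p₁ = 0.339, p₀ = 0.0362.
Under exogeneity and monotonicity, PNS = p₁ − p₀.
PNS = 0.339 − 0.0362 = 0.3028

PNS ≈ 0.3028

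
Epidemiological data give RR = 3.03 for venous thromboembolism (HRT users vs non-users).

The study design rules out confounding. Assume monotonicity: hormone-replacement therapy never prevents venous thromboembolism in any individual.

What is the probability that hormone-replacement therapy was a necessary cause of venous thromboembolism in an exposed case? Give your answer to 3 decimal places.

Under exogeneity and monotonicity, PN = (RR − 1) / RR = 1 − 1/RR.
PN = (3.03 − 1) / 3.03 = 2.03 / 3.03 ≈ 0.6700

PN ≈ 0.670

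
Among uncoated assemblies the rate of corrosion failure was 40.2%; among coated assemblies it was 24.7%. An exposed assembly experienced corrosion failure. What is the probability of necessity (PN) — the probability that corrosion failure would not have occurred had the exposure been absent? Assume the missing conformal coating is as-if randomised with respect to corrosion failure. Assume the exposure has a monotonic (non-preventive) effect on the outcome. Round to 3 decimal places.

PN ≈ 0.386

p₁ = 0.402, p₀ = 0.247.
Under exogeneity and monotonicity, PN = (p₁ − p₀) / p₁.
PN = (0.402 − 0.247) / 0.402 = 0.155 / 0.402 ≈ 0.3856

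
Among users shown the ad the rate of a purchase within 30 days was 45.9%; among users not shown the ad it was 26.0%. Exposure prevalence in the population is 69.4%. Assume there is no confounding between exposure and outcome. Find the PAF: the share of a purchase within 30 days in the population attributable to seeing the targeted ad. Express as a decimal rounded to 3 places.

p₁ = 0.459, p₀ = 0.26.
Overall risk P(Y=1) = π·p₁ + (1−π)·p₀ = 0.694×0.459 + 0.306×0.26 = 0.39811.
Under exogeneity, PAF = [P(Y=1) − p₀] / P(Y=1).
PAF = (0.39811 − 0.26) / 0.39811 ≈ 0.3469

PAF ≈ 0.347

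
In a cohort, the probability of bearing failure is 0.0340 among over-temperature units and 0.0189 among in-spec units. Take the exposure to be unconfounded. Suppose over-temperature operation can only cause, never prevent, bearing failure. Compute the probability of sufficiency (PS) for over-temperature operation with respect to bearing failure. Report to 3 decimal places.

Let p₁ = 0.034, p₀ = 0.0189.
Under exogeneity and monotonicity, PS = (p₁ − p₀) / (1 − p₀).
PS = (0.034 − 0.0189) / (1 − 0.0189) = 0.0151 / 0.9811 ≈ 0.0154

PS ≈ 0.015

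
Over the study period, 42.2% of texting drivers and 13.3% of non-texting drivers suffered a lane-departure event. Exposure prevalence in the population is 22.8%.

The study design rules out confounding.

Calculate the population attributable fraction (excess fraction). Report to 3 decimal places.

PAF ≈ 0.331

p₁ = 0.422, p₀ = 0.133.
Overall risk P(Y=1) = π·p₁ + (1−π)·p₀ = 0.228×0.422 + 0.772×0.133 = 0.19889.
Under exogeneity, PAF = [P(Y=1) − p₀] / P(Y=1).
PAF = (0.19889 − 0.133) / 0.19889 ≈ 0.3313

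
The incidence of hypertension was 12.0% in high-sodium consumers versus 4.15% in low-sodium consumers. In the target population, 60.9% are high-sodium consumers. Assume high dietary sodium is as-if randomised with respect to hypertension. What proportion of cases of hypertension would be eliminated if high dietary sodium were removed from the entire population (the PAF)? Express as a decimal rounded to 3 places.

p₁ = 0.12, p₀ = 0.0415.
Overall risk P(Y=1) = π·p₁ + (1−π)·p₀ = 0.609×0.12 + 0.391×0.0415 = 0.089306.
Under exogeneity, PAF = [P(Y=1) − p₀] / P(Y=1).
PAF = (0.089306 − 0.0415) / 0.089306 ≈ 0.5353

PAF ≈ 0.535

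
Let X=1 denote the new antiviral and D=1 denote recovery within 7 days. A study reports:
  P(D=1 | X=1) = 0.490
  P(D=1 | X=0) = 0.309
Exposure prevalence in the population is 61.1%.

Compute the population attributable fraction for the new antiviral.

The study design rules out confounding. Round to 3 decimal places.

Let p₁ = 0.49, p₀ = 0.309.
Overall risk P(Y=1) = π·p₁ + (1−π)·p₀ = 0.611×0.49 + 0.389×0.309 = 0.41959.
Under exogeneity, PAF = [P(Y=1) − p₀] / P(Y=1).
PAF = (0.41959 − 0.309) / 0.41959 ≈ 0.2636

PAF ≈ 0.264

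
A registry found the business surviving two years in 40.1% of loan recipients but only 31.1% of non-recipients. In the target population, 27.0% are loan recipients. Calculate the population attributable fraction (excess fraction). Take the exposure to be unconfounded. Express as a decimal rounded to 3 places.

PAF ≈ 0.072

p₁ = 0.401, p₀ = 0.311.
Overall risk P(Y=1) = π·p₁ + (1−π)·p₀ = 0.27×0.401 + 0.73×0.311 = 0.3353.
Under exogeneity, PAF = [P(Y=1) − p₀] / P(Y=1).
PAF = (0.3353 − 0.311) / 0.3353 ≈ 0.0725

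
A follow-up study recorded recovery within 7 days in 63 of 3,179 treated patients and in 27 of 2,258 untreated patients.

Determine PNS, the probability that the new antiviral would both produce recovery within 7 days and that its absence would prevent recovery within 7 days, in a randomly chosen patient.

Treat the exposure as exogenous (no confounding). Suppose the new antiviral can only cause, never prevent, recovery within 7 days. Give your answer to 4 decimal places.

p₁ = P(outcome | exposed) = 63/3179 = 0.019818
p₀ = P(outcome | unexposed) = 27/2258 = 0.011957
Under exogeneity and monotonicity, PNS = p₁ − p₀.
PNS = 0.019818 − 0.011957 = 0.0078601

PNS ≈ 0.0079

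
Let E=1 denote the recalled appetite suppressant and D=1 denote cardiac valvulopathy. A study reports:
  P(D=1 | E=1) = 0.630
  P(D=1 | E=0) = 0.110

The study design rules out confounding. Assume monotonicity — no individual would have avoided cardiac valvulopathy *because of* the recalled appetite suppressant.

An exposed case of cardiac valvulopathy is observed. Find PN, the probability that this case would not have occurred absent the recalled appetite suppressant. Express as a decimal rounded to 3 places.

Let p₁ = 0.63, p₀ = 0.11.
Under exogeneity and monotonicity, PN = (p₁ − p₀) / p₁.
PN = (0.63 − 0.11) / 0.63 = 0.52 / 0.63 ≈ 0.8254

PN ≈ 0.825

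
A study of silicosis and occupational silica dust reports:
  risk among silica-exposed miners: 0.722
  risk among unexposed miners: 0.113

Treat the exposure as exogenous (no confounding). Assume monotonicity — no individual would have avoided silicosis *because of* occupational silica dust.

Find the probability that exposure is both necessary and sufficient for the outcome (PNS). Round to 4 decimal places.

Let p₁ = 0.722, p₀ = 0.113.
Under exogeneity and monotonicity, PNS = p₁ − p₀.
PNS = 0.722 − 0.113 = 0.609

PNS ≈ 0.6090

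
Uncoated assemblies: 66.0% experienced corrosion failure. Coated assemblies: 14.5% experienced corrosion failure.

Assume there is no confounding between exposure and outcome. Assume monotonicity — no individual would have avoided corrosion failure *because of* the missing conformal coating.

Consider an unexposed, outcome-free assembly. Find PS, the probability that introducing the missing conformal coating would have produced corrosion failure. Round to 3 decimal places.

PS ≈ 0.602

p₁ = 0.66, p₀ = 0.145.
Under exogeneity and monotonicity, PS = (p₁ − p₀) / (1 − p₀).
PS = (0.66 − 0.145) / (1 − 0.145) = 0.515 / 0.855 ≈ 0.6023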